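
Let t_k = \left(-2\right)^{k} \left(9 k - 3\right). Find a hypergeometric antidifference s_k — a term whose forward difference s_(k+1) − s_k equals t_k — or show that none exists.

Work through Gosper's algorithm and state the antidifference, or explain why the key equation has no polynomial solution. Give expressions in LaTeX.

s_k = 3 \left(-2\right)^{k} \left(1 - k\right)

Ratio r(k) = 2*(-3*k - 2)/(3*k - 1).
Factor: A=-2; B=1; C=k - 1/3.
Need (-2)·f(k+1) − (1)·f(k) = k - 1/3.
Degrees (0,0,1) ⇒ d ≤ 1.
Match coefficients ⇒ f(k) = -(k - 1)/3.
Certificate R = B(k−1)f/C = -(k - 1)/(3*k - 1) gives s_k = 3*(-2)**k*(1 - k).
Δs = (-2)**k*(9*k - 3), as required.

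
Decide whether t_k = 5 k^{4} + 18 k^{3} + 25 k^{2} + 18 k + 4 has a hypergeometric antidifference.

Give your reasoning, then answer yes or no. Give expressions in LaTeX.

Yes. s_k = k \left(k^{4} + 2 k^{3} + k^{2} + k - 1\right).

Step 1: r(k) = (5*k**4 + 38*k**3 + 109*k**2 + 142*k + 70)/(5*k**4 + 18*k**3 + 25*k**2 + 18*k + 4).
Gosper form: A/B · C(k+1)/C(k) with A=1, B=1, C=k**4 + 18*k**3/5 + 5*k**2 + 18*k/5 + 4/5.
Need (1)·f(k+1) − (1)·f(k) = k**4 + 18*k**3/5 + 5*k**2 + 18*k/5 + 4/5.
d = 5 from the (0,0,4) case.
Coefficient equations give f(k) = k*(k**4 + 2*k**3 + k**2 + k - 1)/5.
Get s_k = R·t_k = k*(k**4 + 2*k**3 + k**2 + k - 1) with R(k) = B(k−1)f(k)/C(k) = k*(k**4 + 2*k**3 + k**2 + k - 1)/(5*k**4 + 18*k**3 + 25*k**2 + 18*k + 4).
Δs = 5*k**4 + 18*k**3 + 25*k**2 + 18*k + 4, as required.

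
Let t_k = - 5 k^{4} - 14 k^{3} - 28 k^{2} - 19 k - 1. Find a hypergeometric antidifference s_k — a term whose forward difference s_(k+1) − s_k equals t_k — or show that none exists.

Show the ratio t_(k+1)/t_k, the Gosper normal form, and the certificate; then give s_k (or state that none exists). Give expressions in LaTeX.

s_k = k \left(- k^{4} - k^{3} - 4 k^{2} + k + 4\right)

The ratio is (5*k**4 + 34*k**3 + 100*k**2 + 137*k + 67)/(5*k**4 + 14*k**3 + 28*k**2 + 19*k + 1).
Gosper form: A/B · C(k+1)/C(k) with A=1, B=1, C=k**4 + 14*k**3/5 + 28*k**2/5 + 19*k/5 + 1/5.
Solve (1)·f(k+1) − (1)·f(k) = k**4 + 14*k**3/5 + 28*k**2/5 + 19*k/5 + 1/5.
Bound: deg f ≤ 5.
A polynomial solution: f(k) = k*(k**4 + k**3 + 4*k**2 - k - 4)/5.
Get s_k = R·t_k = k*(-k**4 - k**3 - 4*k**2 + k + 4) with R(k) = B(k−1)f(k)/C(k) = k*(k**4 + k**3 + 4*k**2 - k - 4)/(5*k**4 + 14*k**3 + 28*k**2 + 19*k + 1).
Δs = -5*k**4 - 14*k**3 - 28*k**2 - 19*k - 1, as required.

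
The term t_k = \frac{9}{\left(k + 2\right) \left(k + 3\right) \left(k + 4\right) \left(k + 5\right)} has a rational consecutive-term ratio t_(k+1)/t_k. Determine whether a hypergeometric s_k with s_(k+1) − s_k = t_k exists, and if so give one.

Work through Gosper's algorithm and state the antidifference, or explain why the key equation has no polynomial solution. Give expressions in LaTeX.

Ratio r(k) = (k + 2)/(k + 6).
Normal form (A,B,C) = (k + 2, k + 6, 1).
Solve (k + 2)·f(k+1) − (k + 5)·f(k) = 1.
d = 3 from the (1,1,0) case.
Solve for f: f(k) = k*(k**2 + 9*k + 26)/72 (degree 3 ≤ 3).
Certificate R = B(k−1)f/C = k*(k + 5)*(k**2 + 9*k + 26)/72 gives s_k = k*(k**2 + 9*k + 26)/(8*(k + 2)*(k + 3)*(k + 4)).
Check: Δs_k = 9/(k**4 + 14*k**3 + 71*k**2 + 154*k + 120). ✓

s_k = \frac{k \left(k^{2} + 9 k + 26\right)}{8 \left(k + 2\right) \left(k + 3\right) \left(k + 4\right)}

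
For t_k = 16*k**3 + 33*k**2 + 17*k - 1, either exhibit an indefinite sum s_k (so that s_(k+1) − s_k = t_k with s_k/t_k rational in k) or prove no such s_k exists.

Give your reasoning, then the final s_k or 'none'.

r(k) = (16*k**3 + 81*k**2 + 131*k + 65)/(16*k**3 + 33*k**2 + 17*k - 1) after simplifying.
Factor: A=1; B=1; C=k**3 + 33*k**2/16 + 17*k/16 - 1/16.
Key eq: (1)·f(k+1) = (1)·f(k) + (k**3 + 33*k**2/16 + 17*k/16 - 1/16).
d = 4 from the (0,0,3) case.
Solving with deg f ≤ 4: f(k) = k*(4*k**3 + 3*k**2 - 4*k - 4)/16.
Get s_k = R·t_k = k*(4*k**3 + 3*k**2 - 4*k - 4) with R(k) = B(k−1)f(k)/C(k) = k*(4*k**3 + 3*k**2 - 4*k - 4)/(16*k**3 + 33*k**2 + 17*k - 1).
Check: Δs_k = 16*k**3 + 33*k**2 + 17*k - 1. ✓

s_k = k*(4*k**3 + 3*k**2 - 4*k - 4)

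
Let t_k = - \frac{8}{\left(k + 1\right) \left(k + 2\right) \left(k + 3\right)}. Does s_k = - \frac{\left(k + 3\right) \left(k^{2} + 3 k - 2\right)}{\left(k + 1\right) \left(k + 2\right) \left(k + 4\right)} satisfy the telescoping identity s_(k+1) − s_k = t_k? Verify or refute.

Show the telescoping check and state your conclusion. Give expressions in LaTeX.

s_(k+1) = -(k + 4)*(3*k + (k + 1)**2 + 1)/((k + 2)*(k + 3)*(k + 5))
s_(k+1) − s_k = (-k**3 - 14*k**2 - 71*k - 122)/(k**5 + 15*k**4 + 85*k**3 + 225*k**2 + 274*k + 120)
(s_(k+1) − s_k) − t_k = (-k**3 - 6*k**2 + k + 38)/(k**5 + 15*k**4 + 85*k**3 + 225*k**2 + 274*k + 120)

Invalid: residual \frac{- k^{3} - 6 k^{2} + k + 38}{k^{5} + 15 k^{4} + 85 k^{3} + 225 k^{2} + 274 k + 120} ≠ 0.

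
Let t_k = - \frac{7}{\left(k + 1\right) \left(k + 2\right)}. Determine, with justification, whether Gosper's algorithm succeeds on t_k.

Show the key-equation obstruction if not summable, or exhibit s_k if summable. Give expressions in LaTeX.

Yes. s_k = - \frac{7 k}{k + 1}.

Ratio r(k) = (k + 1)/(k + 3).
Normal form (A,B,C) = (k + 1, k + 3, 1).
Set up (k + 1)·f(k+1) − (k + 2)·f(k) − (1) = 0.
Degrees (1,1,0) ⇒ d ≤ 1.
Solving with deg f ≤ 1: f(k) = k.
Certificate R = B(k−1)f/C = k*(k + 2) gives s_k = -7*k/(k + 1).
Verify: -7/(k**2 + 3*k + 2) matches t_k.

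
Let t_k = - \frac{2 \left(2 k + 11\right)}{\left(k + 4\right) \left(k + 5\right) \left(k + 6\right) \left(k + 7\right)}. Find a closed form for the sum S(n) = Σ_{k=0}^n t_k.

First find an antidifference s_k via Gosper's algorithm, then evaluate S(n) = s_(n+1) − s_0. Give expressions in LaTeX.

S(n) = \frac{- n^{2} - 12 n - 11}{12 \left(n^{2} + 12 n + 35\right)}

Ratio r(k) = (k + 4)*(2*k + 13)/((k + 8)*(2*k + 11)).
So A=k + 4 and B=k + 8, with C=k + 11/2.
Set up (k + 4)·f(k+1) − (k + 7)·f(k) − (k + 11/2) = 0.
deg f ≤ 3 (via 1,1,1).
Solving with deg f ≤ 3: f(k) = k*(k + 5)*(k + 10)/48.
So s_k = (B(k−1)f/C)·t_k = (k*(k + 5)*(k + 7)*(k + 10)/(24*(2*k + 11)))·t_k = k*(-k - 10)/(12*(k**2 + 10*k + 24)).
Verify: 2*(-2*k - 11)/(k**4 + 22*k**3 + 179*k**2 + 638*k + 840) matches t_k.
s_(n+1) = (-n**2 - 12*n - 11)/(12*(n**2 + 12*n + 35)) and s_(0) = 0, so S(n) = (-n**2 - 12*n - 11)/(12*(n**2 + 12*n + 35)).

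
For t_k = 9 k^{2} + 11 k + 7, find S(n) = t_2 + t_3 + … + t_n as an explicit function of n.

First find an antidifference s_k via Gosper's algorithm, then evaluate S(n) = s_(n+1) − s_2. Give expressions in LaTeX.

Ratio r(k) = (9*k**2 + 29*k + 27)/(9*k**2 + 11*k + 7).
Gosper form: A/B · C(k+1)/C(k) with A=1, B=1, C=k**2 + 11*k/9 + 7/9.
Solve (1)·f(k+1) − (1)·f(k) = k**2 + 11*k/9 + 7/9.
Bound: deg f ≤ 3.
Coefficient equations give f(k) = k*(3*k**2 + k + 3)/9.
Certificate R = B(k−1)f/C = k*(3*k**2 + k + 3)/(9*k**2 + 11*k + 7) gives s_k = k*(3*k**2 + k + 3).
s_(k+1) − s_k = 9*k**2 + 11*k + 7 = t_k.
Evaluate: s_(n+1) = 3*n**3 + 10*n**2 + 14*n + 7; subtract s_(2) = 34 ⇒ S(n) = 3*n**3 + 10*n**2 + 14*n - 27.

S(n) = 3 n^{3} + 10 n^{2} + 14 n - 27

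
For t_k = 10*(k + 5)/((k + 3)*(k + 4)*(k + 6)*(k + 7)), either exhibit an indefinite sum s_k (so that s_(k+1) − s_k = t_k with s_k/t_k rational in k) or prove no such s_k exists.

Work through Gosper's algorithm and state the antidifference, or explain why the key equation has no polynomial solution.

Step 1: r(k) = (k + 3)*(k + 6)**2/((k + 5)**2*(k + 8)).
Factor: A=k + 3; B=k + 8; C=k**2 + 10*k + 25.
Set up (k + 3)·f(k+1) − (k + 7)·f(k) − (k**2 + 10*k + 25) = 0.
Degrees (1,1,2) ⇒ d ≤ 4.
Solve for f: f(k) = k*(k + 4)*(k + 5)*(k + 9)/36 (degree 4 ≤ 4).
Then R = B(k−1)f/C = k*(k + 4)*(k + 7)*(k + 9)/(36*(k + 5)), so s_k = R(k)·t_k = 5*k*(k + 9)/(18*(k**2 + 9*k + 18)).
s_(k+1) − s_k = 10*(k + 5)/(k**4 + 20*k**3 + 145*k**2 + 450*k + 504) = t_k.

s_k = 5*k*(k + 9)/(18*(k**2 + 9*k + 18))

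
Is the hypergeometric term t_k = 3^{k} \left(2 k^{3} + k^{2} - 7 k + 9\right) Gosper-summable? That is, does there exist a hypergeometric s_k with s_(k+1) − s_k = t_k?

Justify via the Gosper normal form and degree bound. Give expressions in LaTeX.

Yes. s_k = 3^{k} \left(k^{3} - 4 k^{2} + 4 k + 3\right).

Ratio r(k) = 3*(2*k**3 + 7*k**2 + k + 5)/(2*k**3 + k**2 - 7*k + 9).
Factor: A=3; B=1; C=k**3 + k**2/2 - 7*k/2 + 9/2.
Solve (3)·f(k+1) − (1)·f(k) = k**3 + k**2/2 - 7*k/2 + 9/2.
From deg A=0, deg B=0, deg C=3: d=3.
Solve for f: f(k) = (k**3 - 4*k**2 + 4*k + 3)/2 (degree 3 ≤ 3).
R(k) = B(k−1)·f(k)/C(k) = (k**3 - 4*k**2 + 4*k + 3)/(2*k**3 + k**2 - 7*k + 9); s_k = R·t_k = 3**k*(k**3 - 4*k**2 + 4*k + 3).
Δs = 3**k*(2*k**3 + k**2 - 7*k + 9), as required.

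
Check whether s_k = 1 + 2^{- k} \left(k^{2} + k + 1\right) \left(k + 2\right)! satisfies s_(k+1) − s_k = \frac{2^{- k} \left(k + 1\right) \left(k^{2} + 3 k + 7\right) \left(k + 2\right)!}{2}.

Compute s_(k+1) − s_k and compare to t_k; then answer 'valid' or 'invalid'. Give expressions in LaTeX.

valid (s_(k+1) − s_k reduces to t_k)

s_(k+1) = 2**(-k - 1)*(k + (k + 1)**2 + 2)*factorial(k + 3) + 1
s_(k+1) − s_k = (k + 1)*(k**2 + 3*k + 7)*factorial(k + 2)/(2*2**k)
(s_(k+1) − s_k) − t_k = 0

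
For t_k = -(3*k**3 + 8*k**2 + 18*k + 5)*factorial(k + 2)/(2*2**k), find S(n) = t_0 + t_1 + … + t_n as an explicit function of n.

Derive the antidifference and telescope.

r(k) = (3*k**4 + 26*k**3 + 94*k**2 + 163*k + 102)/(2*(3*k**3 + 8*k**2 + 18*k + 5)) after simplifying.
Normal form (A,B,C) = (k/2 + 3/2, 1, k**3 + 8*k**2/3 + 6*k + 5/3).
Solve (k/2 + 3/2)·f(k+1) − (1)·f(k) = k**3 + 8*k**2/3 + 6*k + 5/3.
Bound: deg f ≤ 2.
Coefficient equations give f(k) = 2*(3*k**2 - k - 1)/3.
Get s_k = R·t_k = (-3*k**2 + k + 1)*factorial(k + 2)/2**k with R(k) = B(k−1)f(k)/C(k) = 2*(3*k**2 - k - 1)/(3*k**3 + 8*k**2 + 18*k + 5).
s_(k+1) − s_k = -(3*k**3 + 8*k**2 + 18*k + 5)*factorial(k + 2)/(2*2**k) = t_k.
s_(n+1) = -2**(-n - 1)*(3*n**2 + 5*n + 1)*factorial(n + 3) and s_(0) = 2, so S(n) = -2**(-n - 1)*(2**(n + 2) + 3*n**5*factorial(n) + 23*n**4*factorial(n) + 64*n**3*factorial(n) + 79*n**2*factorial(n) + 41*n*factorial(n) + 6*factorial(n)).

S(n) = -2**(-n - 1)*(2**(n + 2) + 3*n**5*factorial(n) + 23*n**4*factorial(n) + 64*n**3*factorial(n) + 79*n**2*factorial(n) + 41*n*factorial(n) + 6*factorial(n))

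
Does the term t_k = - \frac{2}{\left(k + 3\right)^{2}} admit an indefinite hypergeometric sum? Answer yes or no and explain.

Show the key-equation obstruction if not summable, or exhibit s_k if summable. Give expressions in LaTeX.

Compute t_(k+1)/t_k: get (k + 3)**2/(k + 4)**2.
Take A(k)=k**2 + 6*k + 9, B(k)=k**2 + 8*k + 16, C(k)=1.
Set up (k**2 + 6*k + 9)·f(k+1) − (k**2 + 6*k + 9)·f(k) − (1) = 0.
Bound: deg f ≤ 0.
Put f(k) = c0: A·f(k+1) − B(k−1)·f(k) − C = -1; need -1 = 0 — inconsistent ⇒ no f, not summable.

No — the linear system for f has no solution.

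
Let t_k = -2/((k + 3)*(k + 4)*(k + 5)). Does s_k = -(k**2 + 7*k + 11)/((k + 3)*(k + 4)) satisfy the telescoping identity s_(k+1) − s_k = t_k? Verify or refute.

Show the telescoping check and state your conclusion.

s_(k+1) = (-7*k - (k + 1)**2 - 18)/((k + 4)*(k + 5))
s_(k+1) − s_k = -2/(k**3 + 12*k**2 + 47*k + 60)
(s_(k+1) − s_k) − t_k = 0

Valid: the claim telescopes to t_k.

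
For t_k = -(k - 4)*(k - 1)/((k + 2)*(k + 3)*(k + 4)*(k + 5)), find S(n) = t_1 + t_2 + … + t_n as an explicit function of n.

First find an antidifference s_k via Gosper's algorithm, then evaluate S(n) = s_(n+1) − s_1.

r(k) = k*(k - 3)*(k + 2)/((k - 4)*(k - 1)*(k + 6)) after simplifying.
A = k + 2, B = k + 6, C = k**2 - 5*k + 4.
Need (k + 2)·f(k+1) − (k + 5)·f(k) = k**2 - 5*k + 4.
Degrees (1,1,2) ⇒ d ≤ 3.
Solving with deg f ≤ 3: f(k) = k*(k**2 - 3*k + 26)/12.
Certificate R = B(k−1)f/C = k*(k + 5)*(k**2 - 3*k + 26)/(12*(k - 4)*(k - 1)) gives s_k = k*(-k**2 + 3*k - 26)/(12*(k**3 + 9*k**2 + 26*k + 24)).
Verify: (-k**2 + 5*k - 4)/(k**4 + 14*k**3 + 71*k**2 + 154*k + 120) matches t_k.
s_(n+1) = (-n**3 - 23*n - 24)/(12*(n**3 + 12*n**2 + 47*n + 60)) and s_(1) = -1/30, so S(n) = n*(-n**2 + 8*n - 7)/(20*(n**3 + 12*n**2 + 47*n + 60)).

S(n) = n*(-n**2 + 8*n - 7)/(20*(n**3 + 12*n**2 + 47*n + 60))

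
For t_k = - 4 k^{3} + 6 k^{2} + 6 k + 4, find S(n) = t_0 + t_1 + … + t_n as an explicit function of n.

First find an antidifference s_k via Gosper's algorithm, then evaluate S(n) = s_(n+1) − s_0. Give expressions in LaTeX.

S(n) = - n^{4} + 5 n^{2} + 8 n + 4

The ratio is (2*k**3 + 3*k**2 - 3*k - 6)/(2*k**3 - 3*k**2 - 3*k - 2).
Gosper form: A/B · C(k+1)/C(k) with A=1, B=1, C=k**3 - 3*k**2/2 - 3*k/2 - 1.
Set up (1)·f(k+1) − (1)·f(k) − (k**3 - 3*k**2/2 - 3*k/2 - 1) = 0.
deg f ≤ 4 (via 0,0,3).
Coefficient equations give f(k) = k*(k**3 - 4*k**2 + k - 2)/4.
R(k) = B(k−1)·f(k)/C(k) = k*(k**3 - 4*k**2 + k - 2)/(2*(2*k**3 - 3*k**2 - 3*k - 2)); s_k = R·t_k = k*(-k**3 + 4*k**2 - k + 2).
Verify: -4*k**3 + 6*k**2 + 6*k + 4 matches t_k.
Evaluate: s_(n+1) = -n**4 + 5*n**2 + 8*n + 4; subtract s_(0) = 0 ⇒ S(n) = -n**4 + 5*n**2 + 8*n + 4.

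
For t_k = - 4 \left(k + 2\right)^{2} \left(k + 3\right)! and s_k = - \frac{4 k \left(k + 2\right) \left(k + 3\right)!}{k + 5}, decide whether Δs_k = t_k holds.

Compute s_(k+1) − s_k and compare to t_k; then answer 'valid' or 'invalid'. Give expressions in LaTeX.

Invalid: residual \frac{12 \left(k^{3} + 9 k^{2} + 23 k + 20\right) \left(k + 3\right)!}{\left(k + 5\right) \left(k + 6\right)} ≠ 0.

s_(k+1) = -4*(k + 1)*(k + 3)*factorial(k + 4)/(k + 6)
s_(k+1) − s_k = -4*(k**4 + 12*k**3 + 51*k**2 + 95*k + 60)*factorial(k + 3)/((k + 5)*(k + 6))
(s_(k+1) − s_k) − t_k = 12*(k**3 + 9*k**2 + 23*k + 20)*factorial(k + 3)/((k + 5)*(k + 6))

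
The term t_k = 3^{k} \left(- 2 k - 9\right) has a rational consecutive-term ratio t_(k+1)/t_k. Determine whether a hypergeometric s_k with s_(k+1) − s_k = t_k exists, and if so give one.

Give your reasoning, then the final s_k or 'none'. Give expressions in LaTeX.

s_k = 3^{k} \left(- k - 3\right)

r(k) = 3*(2*k + 11)/(2*k + 9) after simplifying.
A = 3, B = 1, C = k + 9/2.
Set up (3)·f(k+1) − (1)·f(k) − (k + 9/2) = 0.
Bound: deg f ≤ 1.
Coefficient equations give f(k) = (k + 3)/2.
Then R = B(k−1)f/C = (k + 3)/(2*k + 9), so s_k = R(k)·t_k = 3**k*(-k - 3).
s_(k+1) − s_k = 3**k*(-2*k - 9) = t_k.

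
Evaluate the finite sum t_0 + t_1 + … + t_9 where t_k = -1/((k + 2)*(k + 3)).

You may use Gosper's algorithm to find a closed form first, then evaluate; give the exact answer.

Ratio r(k) = (k + 2)/(k + 4).
Gosper form: A/B · C(k+1)/C(k) with A=k + 2, B=k + 4, C=1.
Need (k + 2)·f(k+1) − (k + 3)·f(k) = 1.
d = 1 from the (1,1,0) case.
Match coefficients ⇒ f(k) = k/2.
Certificate R = B(k−1)f/C = k*(k + 3)/2 gives s_k = -k/(2*k + 4).
s_(k+1) − s_k = -1/(k**2 + 5*k + 6) = t_k.
Sum = s_(10) − s_(0); s_(10) = -5/12, s_(0) = 0 ⇒ -5/12.

Σ = -5/12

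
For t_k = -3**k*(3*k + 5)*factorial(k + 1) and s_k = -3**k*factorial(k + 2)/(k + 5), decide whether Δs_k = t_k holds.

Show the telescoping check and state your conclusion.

s_(k+1) = -3**(k + 1)*factorial(k + 3)/(k + 6)
s_(k+1) − s_k = -3**k*(3*k**2 + 23*k + 39)*factorial(k + 2)/((k + 5)*(k + 6))
(s_(k+1) − s_k) − t_k = 3**(k + 1)*(3*k**2 + 20*k + 24)*factorial(k + 1)/((k + 5)*(k + 6))

Invalid: residual 3**(k + 1)*(3*k**2 + 20*k + 24)*factorial(k + 1)/((k + 5)*(k + 6)) ≠ 0.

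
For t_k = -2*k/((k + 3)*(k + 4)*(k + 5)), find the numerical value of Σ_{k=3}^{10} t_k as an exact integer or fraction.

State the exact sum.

Ratio r(k) = (k + 1)*(k + 3)/(k*(k + 6)).
Factor: A=k + 3; B=k + 6; C=k.
Key eq: (k + 3)·f(k+1) = (k + 5)·f(k) + (k).
From deg A=1, deg B=1, deg C=1: d=2.
Solving with deg f ≤ 2: f(k) = k*(k - 1)/8.
Certificate R = B(k−1)f/C = (k - 1)*(k + 5)/8 gives s_k = k*(1 - k)/(4*(k + 3)*(k + 4)).
Check: Δs_k = -2*k/(k**3 + 12*k**2 + 47*k + 60). ✓
Σ_(k=3)^(10) t_k = s_(11) − s_(3) = -11/84 − (-1/28) = -2/21.

Σ = -2/21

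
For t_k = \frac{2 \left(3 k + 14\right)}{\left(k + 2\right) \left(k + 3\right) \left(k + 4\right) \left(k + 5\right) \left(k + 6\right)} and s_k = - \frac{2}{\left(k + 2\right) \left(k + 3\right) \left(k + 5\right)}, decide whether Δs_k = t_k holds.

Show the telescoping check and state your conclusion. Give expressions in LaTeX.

Valid: the claim telescopes to t_k.

s_(k+1) = -2/((k + 3)*(k + 4)*(k + 6))
s_(k+1) − s_k = 2*(3*k + 14)/(k**5 + 20*k**4 + 155*k**3 + 580*k**2 + 1044*k + 720)
(s_(k+1) − s_k) − t_k = 0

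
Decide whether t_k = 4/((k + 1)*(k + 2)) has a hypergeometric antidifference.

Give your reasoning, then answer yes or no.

Yes. s_k = 4*k/(k + 1).

The ratio is (k + 1)/(k + 3).
So A=k + 1 and B=k + 3, with C=1.
Solve (k + 1)·f(k+1) − (k + 2)·f(k) = 1.
deg f ≤ 1 (via 1,1,0).
Solve for f: f(k) = k (degree 1 ≤ 1).
R(k) = B(k−1)·f(k)/C(k) = k*(k + 2); s_k = R·t_k = 4*k/(k + 1).
s_(k+1) − s_k = 4/(k**2 + 3*k + 2) = t_k.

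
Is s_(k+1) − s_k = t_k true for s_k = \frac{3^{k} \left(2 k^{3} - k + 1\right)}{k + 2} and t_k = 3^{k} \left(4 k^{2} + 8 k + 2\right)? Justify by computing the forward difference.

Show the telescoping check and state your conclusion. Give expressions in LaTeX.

Invalid: residual \frac{3^{k} \left(- 4 k^{3} - 14 k^{2} - 20 k - 3\right)}{k^{2} + 5 k + 6} ≠ 0.

s_(k+1) = 3**(k + 1)*(-k + 2*(k + 1)**3)/(k + 3)
s_(k+1) − s_k = 3**k*(4*k**4 + 24*k**3 + 52*k**2 + 38*k + 9)/(k**2 + 5*k + 6)
(s_(k+1) − s_k) − t_k = 3**k*(-4*k**3 - 14*k**2 - 20*k - 3)/(k**2 + 5*k + 6)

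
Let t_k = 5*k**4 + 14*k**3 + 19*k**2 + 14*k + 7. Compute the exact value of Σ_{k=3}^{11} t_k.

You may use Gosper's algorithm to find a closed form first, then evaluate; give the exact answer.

Σ = 271107

Ratio r(k) = (5*k**4 + 34*k**3 + 91*k**2 + 114*k + 59)/(5*k**4 + 14*k**3 + 19*k**2 + 14*k + 7).
Gosper form: A/B · C(k+1)/C(k) with A=1, B=1, C=k**4 + 14*k**3/5 + 19*k**2/5 + 14*k/5 + 7/5.
Solve (1)·f(k+1) − (1)·f(k) = k**4 + 14*k**3/5 + 19*k**2/5 + 14*k/5 + 7/5.
deg f ≤ 5 (via 0,0,4).
Match coefficients ⇒ f(k) = k*(k**4 + k**3 + k**2 + k + 3)/5.
R(k) = B(k−1)·f(k)/C(k) = k*(k**4 + k**3 + k**2 + k + 3)/(5*k**4 + 14*k**3 + 19*k**2 + 14*k + 7); s_k = R·t_k = k*(k**4 + k**3 + k**2 + k + 3).
s_(k+1) − s_k = 5*k**4 + 14*k**3 + 19*k**2 + 14*k + 7 = t_k.
Telescoping: Σ = s_(12) − s_(3) = 271476 − (369) = 271107.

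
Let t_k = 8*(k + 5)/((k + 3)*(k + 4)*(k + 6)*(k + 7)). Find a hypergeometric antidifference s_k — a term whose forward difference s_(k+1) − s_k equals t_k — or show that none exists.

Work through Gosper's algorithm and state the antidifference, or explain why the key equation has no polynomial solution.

s_k = 2*k*(k + 9)/(9*(k**2 + 9*k + 18))

Compute t_(k+1)/t_k: get (k + 3)*(k + 6)**2/((k + 5)**2*(k + 8)).
So A=k + 3 and B=k + 8, with C=k**2 + 10*k + 25.
Solve (k + 3)·f(k+1) − (k + 7)·f(k) = k**2 + 10*k + 25.
Bound: deg f ≤ 4.
Solving with deg f ≤ 4: f(k) = k*(k + 4)*(k + 5)*(k + 9)/36.
So s_k = (B(k−1)f/C)·t_k = (k*(k + 4)*(k + 7)*(k + 9)/(36*(k + 5)))·t_k = 2*k*(k + 9)/(9*(k**2 + 9*k + 18)).
Check: Δs_k = 8*(k + 5)/(k**4 + 20*k**3 + 145*k**2 + 450*k + 504). ✓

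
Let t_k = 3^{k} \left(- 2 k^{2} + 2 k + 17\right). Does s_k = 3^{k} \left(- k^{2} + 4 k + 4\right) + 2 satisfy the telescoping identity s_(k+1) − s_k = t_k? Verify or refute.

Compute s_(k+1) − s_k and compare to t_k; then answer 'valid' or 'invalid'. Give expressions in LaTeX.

s_(k+1) = 3**(k + 1)*(4*k - (k + 1)**2 + 8) + 2
s_(k+1) − s_k = 3**k*(-2*k**2 + 2*k + 17)
(s_(k+1) − s_k) − t_k = 0

Valid — Δs_k = t_k.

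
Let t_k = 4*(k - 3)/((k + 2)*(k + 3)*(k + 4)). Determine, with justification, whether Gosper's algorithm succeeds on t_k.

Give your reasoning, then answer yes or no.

Yes. s_k = k*(-k - 17)/(3*(k + 2)*(k + 3)).

Ratio r(k) = (k - 2)*(k + 2)/((k - 3)*(k + 5)).
Take A(k)=k + 2, B(k)=k + 5, C(k)=k - 3.
Set up (k + 2)·f(k+1) − (k + 4)·f(k) − (k - 3) = 0.
Degrees (1,1,1) ⇒ d ≤ 2.
Solve for f: f(k) = -k*(k + 17)/12 (degree 2 ≤ 2).
Get s_k = R·t_k = k*(-k - 17)/(3*(k + 2)*(k + 3)) with R(k) = B(k−1)f(k)/C(k) = -k*(k + 4)*(k + 17)/(12*(k - 3)).
Δs = 4*(k - 3)/(k**3 + 9*k**2 + 26*k + 24), as required.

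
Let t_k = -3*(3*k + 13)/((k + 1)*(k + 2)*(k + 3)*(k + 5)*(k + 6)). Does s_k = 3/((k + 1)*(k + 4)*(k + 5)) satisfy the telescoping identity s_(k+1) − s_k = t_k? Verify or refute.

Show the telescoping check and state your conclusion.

s_(k+1) = 3/((k + 2)*(k + 5)*(k + 6))
s_(k+1) − s_k = 3*(-3*k - 8)/(k**5 + 18*k**4 + 121*k**3 + 372*k**2 + 508*k + 240)
(s_(k+1) − s_k) − t_k = 12*(2*k + 7)/(k**6 + 21*k**5 + 175*k**4 + 735*k**3 + 1624*k**2 + 1764*k + 720)

Invalid: residual 12*(2*k + 7)/(k**6 + 21*k**5 + 175*k**4 + 735*k**3 + 1624*k**2 + 1764*k + 720) ≠ 0.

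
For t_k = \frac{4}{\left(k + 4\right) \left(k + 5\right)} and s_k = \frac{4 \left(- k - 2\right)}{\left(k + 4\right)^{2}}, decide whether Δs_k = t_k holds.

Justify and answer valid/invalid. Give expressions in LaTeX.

s_(k+1) = 4*(-k - 3)/(k + 5)**2
s_(k+1) − s_k = 4*(k**2 + 5*k + 2)/(k**4 + 18*k**3 + 121*k**2 + 360*k + 400)
(s_(k+1) − s_k) − t_k = 8*(-2*k - 9)/(k**4 + 18*k**3 + 121*k**2 + 360*k + 400)

Invalid: residual \frac{8 \left(- 2 k - 9\right)}{k^{4} + 18 k^{3} + 121 k^{2} + 360 k + 400} ≠ 0.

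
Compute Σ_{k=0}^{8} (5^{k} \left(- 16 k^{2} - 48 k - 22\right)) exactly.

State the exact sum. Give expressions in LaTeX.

Compute t_(k+1)/t_k: get 5*(8*k**2 + 40*k + 43)/(8*k**2 + 24*k + 11).
Take A(k)=5, B(k)=1, C(k)=k**2 + 3*k + 11/8.
Need (5)·f(k+1) − (1)·f(k) = k**2 + 3*k + 11/8.
From deg A=0, deg B=0, deg C=2: d=2.
A polynomial solution: f(k) = (k + 1)*(2*k - 1)/8.
Certificate R = B(k−1)f/C = (k + 1)*(2*k - 1)/(8*k**2 + 24*k + 11) gives s_k = 2*5**k*(-2*k**2 - k + 1).
s_(k+1) − s_k = 5**k*(-16*k**2 - 48*k - 22) = t_k.
Sum = s_(9) − s_(0); s_(9) = -664062500, s_(0) = 2 ⇒ -664062502.

Σ = -664062502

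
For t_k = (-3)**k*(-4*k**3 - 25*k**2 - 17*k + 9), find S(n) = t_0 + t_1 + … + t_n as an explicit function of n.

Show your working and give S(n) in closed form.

S(n) = -3*(-3)**n*n**3 - 21*(-3)**n*n**2 - 21*(-3)**n*n + 6*(-3)**n + 3

r(k) = 3*(-4*k**3 - 37*k**2 - 79*k - 37)/(4*k**3 + 25*k**2 + 17*k - 9) after simplifying.
A = -3, B = 1, C = k**3 + 25*k**2/4 + 17*k/4 - 9/4.
f must satisfy (-3)·f(k+1) − (1)·f(k) = k**3 + 25*k**2/4 + 17*k/4 - 9/4.
deg f ≤ 3 (via 0,0,3).
Coefficient equations give f(k) = -(k**3 + 4*k**2 - 4*k - 3)/4.
Get s_k = R·t_k = (-3)**k*(k**3 + 4*k**2 - 4*k - 3) with R(k) = B(k−1)f(k)/C(k) = -(k**3 + 4*k**2 - 4*k - 3)/(4*k**3 + 25*k**2 + 17*k - 9).
Check: Δs_k = (-3)**k*(-4*k**3 - 25*k**2 - 17*k + 9). ✓
s_(n+1) = (-3)**(n + 1)*(n**3 + 7*n**2 + 7*n - 2) and s_(0) = -3, so S(n) = -3*(-3)**n*n**3 - 21*(-3)**n*n**2 - 21*(-3)**n*n + 6*(-3)**n + 3.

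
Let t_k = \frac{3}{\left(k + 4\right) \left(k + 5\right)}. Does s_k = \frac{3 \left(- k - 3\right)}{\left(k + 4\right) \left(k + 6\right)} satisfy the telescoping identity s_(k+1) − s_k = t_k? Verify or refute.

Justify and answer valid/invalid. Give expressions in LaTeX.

s_(k+1) = 3*(-k - 4)/((k + 5)*(k + 7))
s_(k+1) − s_k = 3*(k**2 + 7*k + 9)/(k**4 + 22*k**3 + 179*k**2 + 638*k + 840)
(s_(k+1) − s_k) − t_k = 9*(-2*k - 11)/(k**4 + 22*k**3 + 179*k**2 + 638*k + 840)

Invalid: residual \frac{9 \left(- 2 k - 11\right)}{k^{4} + 22 k^{3} + 179 k^{2} + 638 k + 840} ≠ 0.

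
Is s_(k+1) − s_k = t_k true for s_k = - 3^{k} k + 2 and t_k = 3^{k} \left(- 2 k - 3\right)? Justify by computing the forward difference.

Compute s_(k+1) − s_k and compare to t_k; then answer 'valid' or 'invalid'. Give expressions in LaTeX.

valid; difference matches t_k

s_(k+1) = -3*3**k*(k + 1) + 2
s_(k+1) − s_k = 3**k*(-2*k - 3)
(s_(k+1) − s_k) − t_k = 0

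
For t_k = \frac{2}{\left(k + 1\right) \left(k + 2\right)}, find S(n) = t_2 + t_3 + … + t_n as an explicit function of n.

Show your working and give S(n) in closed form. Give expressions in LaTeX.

t_(k+1)/t_k = (k + 1)/(k + 3).
A = k + 1, B = k + 3, C = 1.
Key eq: (k + 1)·f(k+1) = (k + 2)·f(k) + (1).
d = 1 from the (1,1,0) case.
Solving with deg f ≤ 1: f(k) = k.
Certificate R = B(k−1)f/C = k*(k + 2) gives s_k = 2*k/(k + 1).
Δs = 2/(k**2 + 3*k + 2), as required.
Telescope: S(n) = s_(n+1) − s_(2) = 2*(n + 1)/(n + 2) − (4/3) = 2*(n - 1)/(3*(n + 2)).

S(n) = \frac{2 \left(n - 1\right)}{3 \left(n + 2\right)}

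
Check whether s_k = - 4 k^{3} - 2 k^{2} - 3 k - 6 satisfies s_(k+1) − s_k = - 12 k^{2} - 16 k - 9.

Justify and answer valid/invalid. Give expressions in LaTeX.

s_(k+1) = -4*k**3 - 14*k**2 - 19*k - 15
s_(k+1) − s_k = -12*k**2 - 16*k - 9
(s_(k+1) − s_k) − t_k = 0

valid; difference matches t_k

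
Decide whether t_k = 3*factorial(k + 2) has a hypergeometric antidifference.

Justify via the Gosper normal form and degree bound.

Compute t_(k+1)/t_k: get k + 3.
Gosper form: A/B · C(k+1)/C(k) with A=k + 3, B=1, C=1.
f must satisfy (k + 3)·f(k+1) − (1)·f(k) = 1.
Bound: deg f ≤ -1.
Negative degree bound (-1): no f exists, t_k not Gosper-summable.

No — negative degree bound, so no certificate f.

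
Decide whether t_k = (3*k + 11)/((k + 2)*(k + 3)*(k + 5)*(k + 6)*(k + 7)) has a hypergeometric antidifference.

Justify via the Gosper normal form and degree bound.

Yes. s_k = k*(k**2 + 13*k + 52)/(60*(k**3 + 13*k**2 + 52*k + 60)).

Ratio r(k) = (k + 2)*(k + 5)*(3*k + 14)/((k + 4)*(k + 8)*(3*k + 11)).
A = k + 2, B = k + 8, C = k**2 + 23*k/3 + 44/3.
Solve (k + 2)·f(k+1) − (k + 7)·f(k) = k**2 + 23*k/3 + 44/3.
d = 5 from the (1,1,2) case.
Solve for f: f(k) = k*(k + 3)*(k + 4)*(k**2 + 13*k + 52)/180 (degree 5 ≤ 5).
Get s_k = R·t_k = k*(k**2 + 13*k + 52)/(60*(k**3 + 13*k**2 + 52*k + 60)) with R(k) = B(k−1)f(k)/C(k) = k*(k + 3)*(k + 7)*(k**2 + 13*k + 52)/(60*(3*k + 11)).
Δs = (3*k + 11)/(k**5 + 23*k**4 + 203*k**3 + 853*k**2 + 1692*k + 1260), as required.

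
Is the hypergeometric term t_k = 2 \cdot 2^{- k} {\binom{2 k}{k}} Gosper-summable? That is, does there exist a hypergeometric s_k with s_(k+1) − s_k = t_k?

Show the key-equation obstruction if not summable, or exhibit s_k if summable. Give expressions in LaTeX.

No. Not Gosper-summable.

r(k) = (2*k + 1)/(k + 1) after simplifying.
Take A(k)=2*k + 1, B(k)=k + 1, C(k)=1.
Solve (2*k + 1)·f(k+1) − (k)·f(k) = 1.
From deg A=1, deg B=1, deg C=0: d=-1.
Bound -1 < 0, so the key equation has no polynomial solution.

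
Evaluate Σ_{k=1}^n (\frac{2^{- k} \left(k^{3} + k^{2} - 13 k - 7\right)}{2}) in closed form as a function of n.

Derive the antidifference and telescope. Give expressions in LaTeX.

The ratio is (k**3/2 + 2*k**2 - 4*k - 9)/(k**3 + k**2 - 13*k - 7).
Gosper form: A/B · C(k+1)/C(k) with A=1/2, B=1, C=k**3 + k**2 - 13*k - 7.
Solve (1/2)·f(k+1) − (1)·f(k) = k**3 + k**2 - 13*k - 7.
Bound: deg f ≤ 3.
Match coefficients ⇒ f(k) = -2*(k**3 + 4*k**2 - 2*k - 4).
Then R = B(k−1)f/C = -2*(k**3 + 4*k**2 - 2*k - 4)/(k**3 + k**2 - 13*k - 7), so s_k = R(k)·t_k = (-k**3 - 4*k**2 + 2*k + 4)/2**k.
Check: Δs_k = (k**3 + k**2 - 13*k - 7)/(2*2**k). ✓
Σ_(k=1)^n t_k = s_(n+1) − s_(1) = (2**(-n - 1)*(-n**3 - 7*n**2 - 9*n + 1)) − (1/2), i.e. 2**(-n - 1)*(-2**n - n**3 - 7*n**2 - 9*n + 1).

S(n) = 2^{- n - 1} \left(- 2^{n} - n^{3} - 7 n^{2} - 9 n + 1\right)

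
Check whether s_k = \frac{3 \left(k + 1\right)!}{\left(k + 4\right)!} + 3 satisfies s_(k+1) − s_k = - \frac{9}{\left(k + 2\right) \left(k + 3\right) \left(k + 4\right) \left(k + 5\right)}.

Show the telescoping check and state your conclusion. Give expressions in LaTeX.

s_(k+1) = 3*factorial(k + 2)/factorial(k + 5) + 3
s_(k+1) − s_k = -9/((k + 2)*(k + 3)*(k + 4)*(k + 5))
(s_(k+1) − s_k) − t_k = 0

valid; difference matches t_k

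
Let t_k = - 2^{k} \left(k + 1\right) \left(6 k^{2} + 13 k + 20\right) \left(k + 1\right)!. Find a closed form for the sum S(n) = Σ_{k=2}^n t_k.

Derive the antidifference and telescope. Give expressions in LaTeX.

S(n) = - 6 \cdot 2^{n} n^{4} n! - 28 \cdot 2^{n} n^{3} n! - 54 \cdot 2^{n} n^{2} n! - 56 \cdot 2^{n} n n! - 24 \cdot 2^{n} n! + 336

Step 1: r(k) = (k + 2)**2*(26*k + 12*(k + 1)**2 + 66)/((k + 1)*(6*k**2 + 13*k + 20)).
So A=2*k + 4 and B=1, with C=k**3 + 19*k**2/6 + 11*k/2 + 10/3.
Solve (2*k + 4)·f(k+1) − (1)·f(k) = k**3 + 19*k**2/6 + 11*k/2 + 10/3.
deg f ≤ 2 (via 1,0,3).
Solving with deg f ≤ 2: f(k) = (3*k**2 - k + 4)/6.
R(k) = B(k−1)·f(k)/C(k) = (3*k**2 - k + 4)/((k + 1)*(6*k**2 + 13*k + 20)); s_k = R·t_k = -2**k*(3*k**2 - k + 4)*factorial(k + 1).
Verify: -2**k*(k + 1)*(6*k**2 + 13*k + 20)*factorial(k + 1) matches t_k.
s_(n+1) = -2**(n + 1)*(3*n**2 + 5*n + 6)*factorial(n + 2) and s_(2) = -336, so S(n) = -6*2**n*n**4*factorial(n) - 28*2**n*n**3*factorial(n) - 54*2**n*n**2*factorial(n) - 56*2**n*n*factorial(n) - 24*2**n*factorial(n) + 336.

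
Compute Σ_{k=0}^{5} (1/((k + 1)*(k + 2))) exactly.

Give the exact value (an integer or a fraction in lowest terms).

Σ = 6/7

Ratio r(k) = (k + 1)/(k + 3).
So A=k + 1 and B=k + 3, with C=1.
Solve (k + 1)·f(k+1) − (k + 2)·f(k) = 1.
deg f ≤ 1 (via 1,1,0).
Solve for f: f(k) = k (degree 1 ≤ 1).
R(k) = B(k−1)·f(k)/C(k) = k*(k + 2); s_k = R·t_k = k/(k + 1).
Check: Δs_k = 1/(k**2 + 3*k + 2). ✓
Sum = s_(6) − s_(0); s_(6) = 6/7, s_(0) = 0 ⇒ 6/7.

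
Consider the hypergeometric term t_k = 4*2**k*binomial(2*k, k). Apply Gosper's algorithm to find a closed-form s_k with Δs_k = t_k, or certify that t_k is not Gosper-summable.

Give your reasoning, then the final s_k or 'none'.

none (Gosper's algorithm certifies no s_k)

r(k) = 4*(2*k + 1)/(k + 1) after simplifying.
Gosper form: A/B · C(k+1)/C(k) with A=8*k + 4, B=k + 1, C=1.
Solve (8*k + 4)·f(k+1) − (k)·f(k) = 1.
d = -1 from the (1,1,0) case.
d = -1 < 0 ⇒ no nonzero polynomial f; not summable.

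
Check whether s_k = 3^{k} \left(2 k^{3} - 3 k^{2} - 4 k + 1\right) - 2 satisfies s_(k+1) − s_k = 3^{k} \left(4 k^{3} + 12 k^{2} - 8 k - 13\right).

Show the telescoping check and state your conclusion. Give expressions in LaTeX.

valid; difference matches t_k

s_(k+1) = 3**(k + 1)*(-4*k + 2*(k + 1)**3 - 3*(k + 1)**2 - 3) - 2
s_(k+1) − s_k = 3**k*(4*k**3 + 12*k**2 - 8*k - 13)
(s_(k+1) − s_k) − t_k = 0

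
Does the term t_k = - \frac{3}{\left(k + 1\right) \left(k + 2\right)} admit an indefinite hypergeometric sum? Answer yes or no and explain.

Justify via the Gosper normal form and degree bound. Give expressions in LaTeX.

Yes. s_k = - \frac{3 k}{k + 1}.

Step 1: r(k) = (k + 1)/(k + 3).
A = k + 1, B = k + 3, C = 1.
f must satisfy (k + 1)·f(k+1) − (k + 2)·f(k) = 1.
Degrees (1,1,0) ⇒ d ≤ 1.
Coefficient equations give f(k) = k.
Certificate R = B(k−1)f/C = k*(k + 2) gives s_k = -3*k/(k + 1).
s_(k+1) − s_k = -3/(k**2 + 3*k + 2) = t_k.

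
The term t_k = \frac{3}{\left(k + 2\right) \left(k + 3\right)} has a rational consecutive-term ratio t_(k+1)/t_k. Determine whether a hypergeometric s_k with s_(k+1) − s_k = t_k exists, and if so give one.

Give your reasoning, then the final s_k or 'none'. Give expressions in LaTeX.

r(k) = (k + 2)/(k + 4) after simplifying.
Normal form (A,B,C) = (k + 2, k + 4, 1).
Key eq: (k + 2)·f(k+1) = (k + 3)·f(k) + (1).
d = 1 from the (1,1,0) case.
Coefficient equations give f(k) = k/2.
Get s_k = R·t_k = 3*k/(2*(k + 2)) with R(k) = B(k−1)f(k)/C(k) = k*(k + 3)/2.
Check: Δs_k = 3/(k**2 + 5*k + 6). ✓

s_k = \frac{3 k}{2 \left(k + 2\right)}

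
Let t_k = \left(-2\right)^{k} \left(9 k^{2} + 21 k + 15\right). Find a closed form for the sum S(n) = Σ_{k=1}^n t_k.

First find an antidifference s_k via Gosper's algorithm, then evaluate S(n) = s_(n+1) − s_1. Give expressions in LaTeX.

S(n) = 6 \left(-2\right)^{n} n^{2} + 18 \left(-2\right)^{n} n + 14 \left(-2\right)^{n} - 14

Compute t_(k+1)/t_k: get 2*(-3*k**2 - 13*k - 15)/(3*k**2 + 7*k + 5).
Take A(k)=-2, B(k)=1, C(k)=k**2 + 7*k/3 + 5/3.
Solve (-2)·f(k+1) − (1)·f(k) = k**2 + 7*k/3 + 5/3.
Degrees (0,0,2) ⇒ d ≤ 2.
Solving with deg f ≤ 2: f(k) = -(3*k**2 + 3*k + 1)/9.
Get s_k = R·t_k = (-2)**k*(-3*k**2 - 3*k - 1) with R(k) = B(k−1)f(k)/C(k) = -(3*k**2 + 3*k + 1)/(3*(3*k**2 + 7*k + 5)).
Δs = (-2)**k*(9*k**2 + 21*k + 15), as required.
Telescope: S(n) = s_(n+1) − s_(1) = 2*(-2)**n*(3*n**2 + 9*n + 7) − (14) = 6*(-2)**n*n**2 + 18*(-2)**n*n + 14*(-2)**n - 14.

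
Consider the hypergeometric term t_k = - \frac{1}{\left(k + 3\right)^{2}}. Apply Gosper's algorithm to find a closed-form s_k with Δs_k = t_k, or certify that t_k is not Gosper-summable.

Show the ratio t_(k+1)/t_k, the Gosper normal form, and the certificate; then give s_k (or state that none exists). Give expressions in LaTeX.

The ratio is (k + 3)**2/(k + 4)**2.
Take A(k)=k**2 + 6*k + 9, B(k)=k**2 + 8*k + 16, C(k)=1.
f must satisfy (k**2 + 6*k + 9)·f(k+1) − (k**2 + 6*k + 9)·f(k) = 1.
Bound: deg f ≤ 0.
Put f(k) = c0: A·f(k+1) − B(k−1)·f(k) − C = -1; need -1 = 0 — inconsistent ⇒ no f, not summable.

not Gosper-summable; s_k does not exist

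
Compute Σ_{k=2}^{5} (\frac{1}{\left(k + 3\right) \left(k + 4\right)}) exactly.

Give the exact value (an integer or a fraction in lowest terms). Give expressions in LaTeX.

Σ = 4/45

Step 1: r(k) = (k + 3)/(k + 5).
Take A(k)=k + 3, B(k)=k + 5, C(k)=1.
Solve (k + 3)·f(k+1) − (k + 4)·f(k) = 1.
From deg A=1, deg B=1, deg C=0: d=1.
Solve for f: f(k) = k/3 (degree 1 ≤ 1).
Get s_k = R·t_k = k/(3*(k + 3)) with R(k) = B(k−1)f(k)/C(k) = k*(k + 4)/3.
s_(k+1) − s_k = 1/(k**2 + 7*k + 12) = t_k.
Σ_(k=2)^(5) t_k = s_(6) − s_(2) = 2/9 − (2/15) = 4/45.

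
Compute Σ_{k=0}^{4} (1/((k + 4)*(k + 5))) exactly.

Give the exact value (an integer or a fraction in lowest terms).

t_(k+1)/t_k = (k + 4)/(k + 6).
A = k + 4, B = k + 6, C = 1.
Key eq: (k + 4)·f(k+1) = (k + 5)·f(k) + (1).
deg f ≤ 1 (via 1,1,0).
A polynomial solution: f(k) = k/4.
Get s_k = R·t_k = k/(4*(k + 4)) with R(k) = B(k−1)f(k)/C(k) = k*(k + 5)/4.
Δs = 1/(k**2 + 9*k + 20), as required.
Sum = s_(5) − s_(0); s_(5) = 5/36, s_(0) = 0 ⇒ 5/36.

Σ = 5/36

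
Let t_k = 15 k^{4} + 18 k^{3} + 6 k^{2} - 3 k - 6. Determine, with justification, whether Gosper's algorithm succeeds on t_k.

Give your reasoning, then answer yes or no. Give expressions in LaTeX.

Compute t_(k+1)/t_k: get (5*k**4 + 26*k**3 + 50*k**2 + 41*k + 10)/(5*k**4 + 6*k**3 + 2*k**2 - k - 2).
Gosper form: A/B · C(k+1)/C(k) with A=1, B=1, C=k**4 + 6*k**3/5 + 2*k**2/5 - k/5 - 2/5.
Key eq: (1)·f(k+1) = (1)·f(k) + (k**4 + 6*k**3/5 + 2*k**2/5 - k/5 - 2/5).
deg f ≤ 5 (via 0,0,4).
Solving with deg f ≤ 5: f(k) = k*(k + 1)*(3*k**3 - 6*k**2 + 4*k - 4)/15.
R(k) = B(k−1)·f(k)/C(k) = k*(3*k**3 - 6*k**2 + 4*k - 4)/(3*(5*k**3 + k**2 + k - 2)); s_k = R·t_k = k*(3*k**4 - 3*k**3 - 2*k**2 - 4).
Δs = 15*k**4 + 18*k**3 + 6*k**2 - 3*k - 6, as required.

Yes. s_k = k \left(3 k^{4} - 3 k^{3} - 2 k^{2} - 4\right).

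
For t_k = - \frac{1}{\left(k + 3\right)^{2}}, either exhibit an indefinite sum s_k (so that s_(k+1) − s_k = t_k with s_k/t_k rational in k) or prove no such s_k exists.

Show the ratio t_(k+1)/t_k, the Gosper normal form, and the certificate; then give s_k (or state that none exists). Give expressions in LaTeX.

r(k) = (k + 3)**2/(k + 4)**2 after simplifying.
A = k**2 + 6*k + 9, B = k**2 + 8*k + 16, C = 1.
Key eq: (k**2 + 6*k + 9)·f(k+1) = (k**2 + 6*k + 9)·f(k) + (1).
Bound: deg f ≤ 0.
Generic f = c0 gives residual -1; -1 = 0 cannot hold, so t_k is not Gosper-summable.

no hypergeometric antidifference exists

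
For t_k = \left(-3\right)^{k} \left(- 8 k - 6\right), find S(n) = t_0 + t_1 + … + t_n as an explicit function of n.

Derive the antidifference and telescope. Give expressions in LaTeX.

Step 1: r(k) = 3*(-4*k - 7)/(4*k + 3).
So A=-3 and B=1, with C=k + 3/4.
Set up (-3)·f(k+1) − (1)·f(k) − (k + 3/4) = 0.
Bound: deg f ≤ 1.
Solve for f: f(k) = -k/4 (degree 1 ≤ 1).
Then R = B(k−1)f/C = -k/(4*k + 3), so s_k = R(k)·t_k = 2*(-3)**k*k.
Check: Δs_k = (-3)**k*(-8*k - 6). ✓
Σ_(k=0)^n t_k = s_(n+1) − s_(0) = ((-3)**(n + 1)*(2*n + 2)) − (0), i.e. (-3)**(n + 1)*(2*n + 2).

S(n) = \left(-3\right)^{n + 1} \left(2 n + 2\right)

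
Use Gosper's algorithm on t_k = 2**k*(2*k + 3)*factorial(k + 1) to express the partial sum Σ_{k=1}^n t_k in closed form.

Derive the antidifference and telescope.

S(n) = 2*2**n*factorial(n + 2) - 4

Compute t_(k+1)/t_k: get 2*(k + 2)*(2*k + 5)/(2*k + 3).
Normal form (A,B,C) = (2*k + 4, 1, k + 3/2).
Set up (2*k + 4)·f(k+1) − (1)·f(k) − (k + 3/2) = 0.
deg f ≤ 0 (via 1,0,1).
A polynomial solution: f(k) = 1/2.
So s_k = (B(k−1)f/C)·t_k = (1/(2*k + 3))·t_k = 2**k*factorial(k + 1).
Δs = 2**k*(2*k + 3)*factorial(k + 1), as required.
Evaluate: s_(n+1) = 2**(n + 1)*factorial(n + 2); subtract s_(1) = 4 ⇒ S(n) = 2*2**n*factorial(n + 2) - 4.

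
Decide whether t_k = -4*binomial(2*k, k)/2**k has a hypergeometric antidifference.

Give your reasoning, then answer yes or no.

No. Not Gosper-summable.

Compute t_(k+1)/t_k: get (2*k + 1)/(k + 1).
Take A(k)=2*k + 1, B(k)=k + 1, C(k)=1.
Need (2*k + 1)·f(k+1) − (k)·f(k) = 1.
Bound: deg f ≤ -1.
Bound -1 < 0, so the key equation has no polynomial solution.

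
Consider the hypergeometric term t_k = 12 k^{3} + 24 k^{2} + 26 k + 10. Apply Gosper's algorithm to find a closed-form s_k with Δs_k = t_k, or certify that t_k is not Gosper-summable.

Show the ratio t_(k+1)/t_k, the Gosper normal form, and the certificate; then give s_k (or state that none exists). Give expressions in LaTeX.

r(k) = (6*k**3 + 30*k**2 + 55*k + 36)/(6*k**3 + 12*k**2 + 13*k + 5) after simplifying.
A = 1, B = 1, C = k**3 + 2*k**2 + 13*k/6 + 5/6.
Need (1)·f(k+1) − (1)·f(k) = k**3 + 2*k**2 + 13*k/6 + 5/6.
Degrees (0,0,3) ⇒ d ≤ 4.
Solve for f: f(k) = k*(3*k**3 + 2*k**2 + 4*k + 1)/12 (degree 4 ≤ 4).
So s_k = (B(k−1)f/C)·t_k = (k*(3*k**3 + 2*k**2 + 4*k + 1)/(2*(6*k**3 + 12*k**2 + 13*k + 5)))·t_k = k*(3*k**3 + 2*k**2 + 4*k + 1).
s_(k+1) − s_k = 12*k**3 + 24*k**2 + 26*k + 10 = t_k.

s_k = k \left(3 k^{3} + 2 k^{2} + 4 k + 1\right)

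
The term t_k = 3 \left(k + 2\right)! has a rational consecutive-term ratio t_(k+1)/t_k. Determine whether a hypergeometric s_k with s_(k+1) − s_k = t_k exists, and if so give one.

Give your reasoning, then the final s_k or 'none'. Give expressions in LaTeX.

none (Gosper's algorithm certifies no s_k)

t_(k+1)/t_k = k + 3.
Factor: A=k + 3; B=1; C=1.
Set up (k + 3)·f(k+1) − (1)·f(k) − (1) = 0.
deg f ≤ -1 (via 1,0,0).
Bound -1 < 0, so the key equation has no polynomial solution.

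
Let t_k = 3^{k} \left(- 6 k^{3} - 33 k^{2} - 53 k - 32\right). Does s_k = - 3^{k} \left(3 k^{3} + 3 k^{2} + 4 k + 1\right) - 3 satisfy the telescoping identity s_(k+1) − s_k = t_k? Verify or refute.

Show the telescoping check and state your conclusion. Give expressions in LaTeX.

Valid — Δs_k = t_k.

s_(k+1) = 3*3**k*(-4*k - 3*(k + 1)**3 - 3*(k + 1)**2 - 5) - 3
s_(k+1) − s_k = 3**k*(-6*k**3 - 33*k**2 - 53*k - 32)
(s_(k+1) − s_k) − t_k = 0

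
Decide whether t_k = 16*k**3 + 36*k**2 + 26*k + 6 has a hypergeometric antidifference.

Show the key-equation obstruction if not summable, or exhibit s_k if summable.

Compute t_(k+1)/t_k: get (8*k**3 + 42*k**2 + 73*k + 42)/(8*k**3 + 18*k**2 + 13*k + 3).
Take A(k)=1, B(k)=1, C(k)=k**3 + 9*k**2/4 + 13*k/8 + 3/8.
Set up (1)·f(k+1) − (1)·f(k) − (k**3 + 9*k**2/4 + 13*k/8 + 3/8) = 0.
Degrees (0,0,3) ⇒ d ≤ 4.
Match coefficients ⇒ f(k) = k*(k + 1)*(2*k - 1)*(2*k + 1)/16.
Certificate R = B(k−1)f/C = k*(2*k - 1)/(2*(4*k + 3)) gives s_k = k*(4*k**3 + 4*k**2 - k - 1).
Check: Δs_k = 16*k**3 + 36*k**2 + 26*k + 6. ✓

Yes. s_k = k*(4*k**3 + 4*k**2 - k - 1).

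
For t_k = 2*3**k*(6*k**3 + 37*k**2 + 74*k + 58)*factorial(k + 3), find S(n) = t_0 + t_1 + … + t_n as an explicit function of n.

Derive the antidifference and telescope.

S(n) = 12*3**n*n**2*factorial(n + 4) + 30*3**n*n*factorial(n + 4) + 30*3**n*factorial(n + 4) - 24

t_(k+1)/t_k = 3*(6*k**4 + 79*k**3 + 386*k**2 + 839*k + 700)/(6*k**3 + 37*k**2 + 74*k + 58).
A = 3*k + 12, B = 1, C = k**3 + 37*k**2/6 + 37*k/3 + 29/3.
Solve (3*k + 12)·f(k+1) − (1)·f(k) = k**3 + 37*k**2/6 + 37*k/3 + 29/3.
From deg A=1, deg B=0, deg C=3: d=2.
Solve for f: f(k) = (2*k**2 + k + 2)/6 (degree 2 ≤ 2).
Certificate R = B(k−1)f/C = (2*k**2 + k + 2)/(6*k**3 + 37*k**2 + 74*k + 58) gives s_k = 2*3**k*(2*k**2 + k + 2)*factorial(k + 3).
Δs = 2*3**k*(6*k**3 + 37*k**2 + 74*k + 58)*factorial(k + 3), as required.
s_(n+1) = 6*3**n*(2*n**2 + 5*n + 5)*factorial(n + 4) and s_(0) = 24, so S(n) = 12*3**n*n**2*factorial(n + 4) + 30*3**n*n*factorial(n + 4) + 30*3**n*factorial(n + 4) - 24.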